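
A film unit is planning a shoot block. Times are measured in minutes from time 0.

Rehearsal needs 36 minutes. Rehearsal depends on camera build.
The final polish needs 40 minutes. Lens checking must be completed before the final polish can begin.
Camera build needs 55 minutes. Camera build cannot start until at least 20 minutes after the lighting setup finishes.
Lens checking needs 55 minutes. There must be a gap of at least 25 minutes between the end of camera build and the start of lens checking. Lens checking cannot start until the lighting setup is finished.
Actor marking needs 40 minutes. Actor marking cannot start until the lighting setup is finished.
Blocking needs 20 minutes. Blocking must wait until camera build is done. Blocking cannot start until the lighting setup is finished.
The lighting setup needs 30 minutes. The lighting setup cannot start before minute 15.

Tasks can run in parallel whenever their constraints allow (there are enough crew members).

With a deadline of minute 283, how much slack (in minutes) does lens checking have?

43

The lighting setup cannot begin until its own release at minute 15. It runs from minute 15 to 15 + 30 = minute 45.
After the lighting setup (finishes minute 45, plus 20-minute gap → minute 65), camera build can start at minute 65 and finishes at minute 120.
Lens checking has to wait for camera build (finishes minute 120, plus 25-minute gap → minute 145); the lighting setup (finishes minute 45). The latest of these is minute 145, so lens checking runs minute 145 to 145 + 55 = minute 200.

Working backward from the deadline:
The final polish must finish by minute 283; it takes 40 minutes, so it must start by 283 − 40 = minute 243.
Lens checking has to be done before the final polish (must start by minute 243). That means finishing by minute 243, i.e. starting by 243 − 55 = minute 188.
So lens checking can start as early as minute 145 and as late as minute 188, giving 188 − 145 = 43 minutes of slack.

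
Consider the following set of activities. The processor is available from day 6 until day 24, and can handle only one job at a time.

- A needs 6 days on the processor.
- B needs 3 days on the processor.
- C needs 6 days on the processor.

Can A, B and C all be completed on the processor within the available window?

Yes

The processor window is 24 − 6 = 18 days.
Running back to back, the jobs need 6 + 3 + 6 = 15 days on the processor.
Since 15 ≤ 18, they fit within the window.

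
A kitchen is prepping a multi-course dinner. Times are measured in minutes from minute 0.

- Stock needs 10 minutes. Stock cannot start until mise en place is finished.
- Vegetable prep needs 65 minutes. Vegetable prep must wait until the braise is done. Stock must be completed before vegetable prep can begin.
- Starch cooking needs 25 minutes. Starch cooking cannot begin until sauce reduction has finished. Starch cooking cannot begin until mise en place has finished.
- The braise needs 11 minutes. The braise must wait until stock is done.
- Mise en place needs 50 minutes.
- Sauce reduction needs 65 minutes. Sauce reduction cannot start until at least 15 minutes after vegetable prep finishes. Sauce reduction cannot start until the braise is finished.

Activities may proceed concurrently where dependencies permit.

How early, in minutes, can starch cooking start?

Mise en place can start immediately at minute 0; it finishes at minute 50.
Stock waits on mise en place (finishes minute 50), so it starts at minute 50 and finishes at 50 + 10 = minute 60.
After stock (finishes minute 60), the braise can start at minute 60 and finishes at minute 71.
Vegetable prep has to wait for the braise (finishes minute 71); stock (finishes minute 60). The latest of these is minute 71, so vegetable prep runs minute 71 to 71 + 65 = minute 136.
Sauce reduction cannot start until vegetable prep (finishes minute 136, plus 15-minute gap → minute 151); the braise (finishes minute 71). The controlling bound is minute 151, so sauce reduction finishes at 151 + 65 = minute 216.
Starch cooking waits on sauce reduction (finishes minute 216); mise en place (finishes minute 50). The latest of these is minute 216, which is the earliest starch cooking can start.

216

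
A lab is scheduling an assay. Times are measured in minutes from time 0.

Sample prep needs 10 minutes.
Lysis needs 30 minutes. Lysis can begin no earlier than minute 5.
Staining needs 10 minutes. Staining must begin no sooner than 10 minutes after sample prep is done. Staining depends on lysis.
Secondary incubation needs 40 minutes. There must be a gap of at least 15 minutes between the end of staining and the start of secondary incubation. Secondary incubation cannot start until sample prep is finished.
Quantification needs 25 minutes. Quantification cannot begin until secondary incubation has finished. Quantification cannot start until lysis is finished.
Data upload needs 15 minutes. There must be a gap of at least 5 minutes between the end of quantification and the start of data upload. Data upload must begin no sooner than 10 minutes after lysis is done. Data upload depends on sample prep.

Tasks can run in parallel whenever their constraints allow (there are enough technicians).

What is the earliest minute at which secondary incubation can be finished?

100

Lysis waits on its own release at minute 5, so it starts at minute 5 and finishes at 5 + 30 = minute 35.
Nothing blocks sample prep, so it runs from minute 0 to minute 10.
Staining needs all of sample prep (finishes minute 10, plus 10-minute gap → minute 20); lysis (finishes minute 35). That puts its earliest start at minute 35; it finishes at 35 + 10 = minute 45.
Secondary incubation needs all of staining (finishes minute 45, plus 15-minute gap → minute 60); sample prep (finishes minute 10). That puts its earliest start at minute 60; it finishes at 60 + 40 = minute 100.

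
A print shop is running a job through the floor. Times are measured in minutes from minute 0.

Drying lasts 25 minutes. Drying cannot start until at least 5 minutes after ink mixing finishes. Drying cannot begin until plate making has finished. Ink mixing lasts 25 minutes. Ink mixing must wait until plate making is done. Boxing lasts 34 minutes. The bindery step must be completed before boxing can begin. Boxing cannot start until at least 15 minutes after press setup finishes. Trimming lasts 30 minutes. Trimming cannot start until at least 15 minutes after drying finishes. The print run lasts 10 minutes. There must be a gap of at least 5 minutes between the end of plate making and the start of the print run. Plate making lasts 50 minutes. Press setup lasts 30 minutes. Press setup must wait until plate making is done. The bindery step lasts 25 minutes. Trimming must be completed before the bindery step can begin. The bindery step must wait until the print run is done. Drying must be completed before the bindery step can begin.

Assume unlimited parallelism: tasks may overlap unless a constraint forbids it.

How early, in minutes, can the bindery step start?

150

Plate making has no prerequisites, so it starts at minute 0 and finishes at minute 50.
The print run waits on plate making (finishes minute 50, plus 5-minute gap → minute 55), so it starts at minute 55 and finishes at 55 + 10 = minute 65.
Ink mixing waits on plate making (finishes minute 50), so it starts at minute 50 and finishes at 50 + 25 = minute 75.
Drying cannot start until ink mixing (finishes minute 75, plus 5-minute gap → minute 80); plate making (finishes minute 50). The controlling bound is minute 80, so drying finishes at 80 + 25 = minute 105.
Trimming waits on drying (finishes minute 105, plus 15-minute gap → minute 120), so it starts at minute 120 and finishes at 120 + 30 = minute 150.
The bindery step waits on trimming (finishes minute 150); the print run (finishes minute 65); drying (finishes minute 105). The latest of these is minute 150, which is the earliest the bindery step can start.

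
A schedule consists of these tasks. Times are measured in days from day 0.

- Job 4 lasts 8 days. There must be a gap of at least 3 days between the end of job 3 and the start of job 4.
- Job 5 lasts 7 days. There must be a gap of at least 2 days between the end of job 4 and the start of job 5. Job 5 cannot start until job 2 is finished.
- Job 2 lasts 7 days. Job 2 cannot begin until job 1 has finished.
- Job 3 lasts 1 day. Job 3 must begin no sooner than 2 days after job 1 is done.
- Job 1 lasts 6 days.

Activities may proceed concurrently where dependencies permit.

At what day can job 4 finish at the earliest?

Nothing blocks job 1, so it runs from day 0 to day 6.
Job 3 waits on job 1 (finishes day 6, plus 2-day gap → day 8), so it starts at day 8 and finishes at 8 + 1 = day 9.
Job 4 waits on job 3 (finishes day 9, plus 3-day gap → day 12), so it starts at day 12 and finishes at 12 + 8 = day 20.

20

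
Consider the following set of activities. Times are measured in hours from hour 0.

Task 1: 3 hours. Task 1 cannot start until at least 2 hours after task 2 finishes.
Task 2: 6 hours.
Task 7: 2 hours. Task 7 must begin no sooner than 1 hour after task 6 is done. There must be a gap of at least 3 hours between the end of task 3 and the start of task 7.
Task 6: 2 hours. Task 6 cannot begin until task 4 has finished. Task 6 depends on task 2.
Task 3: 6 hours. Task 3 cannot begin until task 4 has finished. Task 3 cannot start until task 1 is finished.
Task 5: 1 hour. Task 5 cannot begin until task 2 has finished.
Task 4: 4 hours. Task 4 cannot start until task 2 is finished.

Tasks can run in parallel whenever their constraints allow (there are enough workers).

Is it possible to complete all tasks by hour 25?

Yes

Task 2 has no prerequisites, so it starts at hour 0 and finishes at hour 6.
Task 5 cannot begin until task 2 (finishes hour 6). It runs from hour 6 to 6 + 1 = hour 7.
Task 4 waits on task 2 (finishes hour 6), so it starts at hour 6 and finishes at 6 + 4 = hour 10.
Task 6 cannot start until task 4 (finishes hour 10); task 2 (finishes hour 6). The controlling bound is hour 10, so task 6 finishes at 10 + 2 = hour 12.
Task 1 cannot begin until task 2 (finishes hour 6, plus 2-hour gap → hour 8). It runs from hour 8 to 8 + 3 = hour 11.
For task 3: task 4 (finishes hour 10); task 1 (finishes hour 11). Taking the maximum gives a start of hour 11, and it finishes at 11 + 6 = hour 17.
Task 7 needs all of task 6 (finishes hour 12, plus 1-hour gap → hour 13); task 3 (finishes hour 17, plus 3-hour gap → hour 20). That puts its earliest start at hour 20; it finishes at 20 + 2 = hour 22.
Every task is finished by hour 22, which is no later than the deadline of 25, so the schedule is feasible.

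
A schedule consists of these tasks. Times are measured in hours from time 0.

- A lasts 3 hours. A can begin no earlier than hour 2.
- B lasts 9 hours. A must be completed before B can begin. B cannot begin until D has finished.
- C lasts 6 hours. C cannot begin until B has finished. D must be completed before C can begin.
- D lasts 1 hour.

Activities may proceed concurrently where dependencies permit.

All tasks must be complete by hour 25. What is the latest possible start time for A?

7

Nothing follows C; the deadline of hour 25 is its only limit. It must start by 25 − 6 = hour 19.
Since C (must start by hour 19) depends on it, B must finish by hour 19. Backing off its 9-hour duration gives a latest start of hour 10.
A must finish before B (must start by hour 10). With a 3-hour duration, A must start by 10 − 3 = hour 7.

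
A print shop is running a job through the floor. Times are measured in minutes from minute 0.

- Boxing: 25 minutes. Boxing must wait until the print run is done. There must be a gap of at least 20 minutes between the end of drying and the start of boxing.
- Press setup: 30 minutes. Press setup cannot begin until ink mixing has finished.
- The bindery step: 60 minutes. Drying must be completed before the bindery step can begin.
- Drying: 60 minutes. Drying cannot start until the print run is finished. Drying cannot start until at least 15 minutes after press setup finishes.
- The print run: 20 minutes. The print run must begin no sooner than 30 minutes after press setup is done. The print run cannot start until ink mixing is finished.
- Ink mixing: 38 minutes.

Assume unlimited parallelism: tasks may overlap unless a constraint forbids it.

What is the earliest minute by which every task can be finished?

Ink mixing has no prerequisites, so it starts at minute 0 and finishes at minute 38.
After ink mixing (finishes minute 38), press setup can start at minute 38 and finishes at minute 68.
The print run cannot start until press setup (finishes minute 68, plus 30-minute gap → minute 98); ink mixing (finishes minute 38). The controlling bound is minute 98, so the print run finishes at 98 + 20 = minute 118.
Drying needs all of the print run (finishes minute 118); press setup (finishes minute 68, plus 15-minute gap → minute 83). That puts its earliest start at minute 118; it finishes at 118 + 60 = minute 178.
Boxing cannot start until the print run (finishes minute 118); drying (finishes minute 178, plus 20-minute gap → minute 198). The controlling bound is minute 198, so boxing finishes at 198 + 25 = minute 223.
The bindery step waits on drying (finishes minute 178), so it starts at minute 178 and finishes at 178 + 60 = minute 238.
All tasks are finished once the last one completes. Finish times: Ink mixing at 38, Press setup at 68, The print run at 118, Drying at 178, The bindery step at 238, Boxing at 223. The latest is minute 238.

238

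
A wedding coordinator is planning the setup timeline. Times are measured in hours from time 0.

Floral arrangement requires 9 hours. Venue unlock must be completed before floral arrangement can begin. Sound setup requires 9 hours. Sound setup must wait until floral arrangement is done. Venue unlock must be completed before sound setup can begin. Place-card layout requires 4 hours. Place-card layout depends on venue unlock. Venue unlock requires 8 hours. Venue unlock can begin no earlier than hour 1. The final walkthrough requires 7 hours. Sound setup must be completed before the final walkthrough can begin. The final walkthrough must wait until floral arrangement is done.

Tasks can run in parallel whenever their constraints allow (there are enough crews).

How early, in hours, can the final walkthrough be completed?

34

Venue unlock cannot begin until its own release at hour 1. It runs from hour 1 to 1 + 8 = hour 9.
After venue unlock (finishes hour 9), floral arrangement can start at hour 9 and finishes at hour 18.
For sound setup: floral arrangement (finishes hour 18); venue unlock (finishes hour 9). Taking the maximum gives a start of hour 18, and it finishes at 18 + 9 = hour 27.
The final walkthrough needs all of sound setup (finishes hour 27); floral arrangement (finishes hour 18). That puts its earliest start at hour 27; it finishes at 27 + 7 = hour 34.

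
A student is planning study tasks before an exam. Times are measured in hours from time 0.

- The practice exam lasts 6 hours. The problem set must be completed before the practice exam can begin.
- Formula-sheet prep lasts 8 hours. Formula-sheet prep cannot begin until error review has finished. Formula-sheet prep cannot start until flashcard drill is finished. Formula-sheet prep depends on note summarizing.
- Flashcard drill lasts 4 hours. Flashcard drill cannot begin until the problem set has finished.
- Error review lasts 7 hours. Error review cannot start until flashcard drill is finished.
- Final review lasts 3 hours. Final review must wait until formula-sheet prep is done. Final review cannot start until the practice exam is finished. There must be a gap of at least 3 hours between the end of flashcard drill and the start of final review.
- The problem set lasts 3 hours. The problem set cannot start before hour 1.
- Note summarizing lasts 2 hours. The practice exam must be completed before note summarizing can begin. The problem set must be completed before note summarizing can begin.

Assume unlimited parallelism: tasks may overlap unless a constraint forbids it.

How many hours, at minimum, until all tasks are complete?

26

The problem set waits on its own release at hour 1, so it starts at hour 1 and finishes at 1 + 3 = hour 4.
The practice exam waits on the problem set (finishes hour 4), so it starts at hour 4 and finishes at 4 + 6 = hour 10.
Note summarizing has to wait for the practice exam (finishes hour 10); the problem set (finishes hour 4). The latest of these is hour 10, so note summarizing runs hour 10 to 10 + 2 = hour 12.
Flashcard drill cannot begin until the problem set (finishes hour 4). It runs from hour 4 to 4 + 4 = hour 8.
After flashcard drill (finishes hour 8), error review can start at hour 8 and finishes at hour 15.
Formula-sheet prep needs all of error review (finishes hour 15); flashcard drill (finishes hour 8); note summarizing (finishes hour 12). That puts its earliest start at hour 15; it finishes at 15 + 8 = hour 23.
For final review: formula-sheet prep (finishes hour 23); the practice exam (finishes hour 10); flashcard drill (finishes hour 8, plus 3-hour gap → hour 11). Taking the maximum gives a start of hour 23, and it finishes at 23 + 3 = hour 26.
All tasks are finished once the last one completes. Finish times: The problem set at 4, Flashcard drill at 8, The practice exam at 10, Error review at 15, Note summarizing at 12, Formula-sheet prep at 23, Final review at 26. The latest is hour 26.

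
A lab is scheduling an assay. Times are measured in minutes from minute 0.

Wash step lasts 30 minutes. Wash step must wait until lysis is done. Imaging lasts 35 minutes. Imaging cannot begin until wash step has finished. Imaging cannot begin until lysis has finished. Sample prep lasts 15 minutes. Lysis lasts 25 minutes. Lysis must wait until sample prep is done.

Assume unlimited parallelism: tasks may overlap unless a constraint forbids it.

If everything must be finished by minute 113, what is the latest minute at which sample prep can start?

Imaging must finish by minute 113; it takes 35 minutes, so it must start by 113 − 35 = minute 78.
Wash step must finish before imaging (must start by minute 78). With a 30-minute duration, wash step must start by 78 − 30 = minute 48.
Lysis must finish in time for wash step (must start by minute 48); imaging (must start by minute 78). The tightest is minute 48, so lysis must start by 48 − 25 = minute 23.
Since lysis (must start by minute 23) depends on it, sample prep must finish by minute 23. Backing off its 15-minute duration gives a latest start of minute 8.

8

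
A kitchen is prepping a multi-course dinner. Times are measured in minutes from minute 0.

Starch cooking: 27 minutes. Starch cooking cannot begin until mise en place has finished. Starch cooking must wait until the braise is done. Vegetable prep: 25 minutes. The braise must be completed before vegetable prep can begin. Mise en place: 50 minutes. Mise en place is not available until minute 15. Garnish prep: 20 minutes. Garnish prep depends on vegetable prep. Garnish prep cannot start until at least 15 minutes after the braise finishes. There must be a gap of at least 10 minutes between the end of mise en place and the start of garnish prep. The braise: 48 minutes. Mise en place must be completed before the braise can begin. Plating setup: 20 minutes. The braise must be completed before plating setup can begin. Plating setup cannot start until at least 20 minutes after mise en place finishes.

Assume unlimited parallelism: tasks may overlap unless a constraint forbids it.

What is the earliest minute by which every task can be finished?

158

After its own release at minute 15, mise en place can start at minute 15 and finishes at minute 65.
The braise waits on mise en place (finishes minute 65), so it starts at minute 65 and finishes at 65 + 48 = minute 113.
For plating setup: the braise (finishes minute 113); mise en place (finishes minute 65, plus 20-minute gap → minute 85). Taking the maximum gives a start of minute 113, and it finishes at 113 + 20 = minute 133.
Starch cooking needs all of mise en place (finishes minute 65); the braise (finishes minute 113). That puts its earliest start at minute 113; it finishes at 113 + 27 = minute 140.
Vegetable prep waits on the braise (finishes minute 113), so it starts at minute 113 and finishes at 113 + 25 = minute 138.
Garnish prep needs all of vegetable prep (finishes minute 138); the braise (finishes minute 113, plus 15-minute gap → minute 128); mise en place (finishes minute 65, plus 10-minute gap → minute 75). That puts its earliest start at minute 138; it finishes at 138 + 20 = minute 158.
All tasks are finished once the last one completes. Finish times: Mise en place at 65, The braise at 113, Vegetable prep at 138, Starch cooking at 140, Plating setup at 133, Garnish prep at 158. The latest is minute 158.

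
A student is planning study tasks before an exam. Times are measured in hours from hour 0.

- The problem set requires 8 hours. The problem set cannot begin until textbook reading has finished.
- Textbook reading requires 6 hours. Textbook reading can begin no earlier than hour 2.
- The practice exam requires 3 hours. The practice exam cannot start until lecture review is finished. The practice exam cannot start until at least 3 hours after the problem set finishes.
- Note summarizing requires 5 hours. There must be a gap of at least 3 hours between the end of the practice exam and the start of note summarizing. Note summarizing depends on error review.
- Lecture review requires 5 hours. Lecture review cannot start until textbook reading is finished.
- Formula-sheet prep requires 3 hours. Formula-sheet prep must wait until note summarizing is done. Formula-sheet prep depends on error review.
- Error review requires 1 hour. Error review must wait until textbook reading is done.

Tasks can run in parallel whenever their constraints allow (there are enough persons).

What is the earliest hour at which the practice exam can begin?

19

Textbook reading waits on its own release at hour 2, so it starts at hour 2 and finishes at 2 + 6 = hour 8.
The problem set waits on textbook reading (finishes hour 8), so it starts at hour 8 and finishes at 8 + 8 = hour 16.
After textbook reading (finishes hour 8), lecture review can start at hour 8 and finishes at hour 13.
The practice exam waits on lecture review (finishes hour 13); the problem set (finishes hour 16, plus 3-hour gap → hour 19). The latest of these is hour 19, which is the earliest the practice exam can start.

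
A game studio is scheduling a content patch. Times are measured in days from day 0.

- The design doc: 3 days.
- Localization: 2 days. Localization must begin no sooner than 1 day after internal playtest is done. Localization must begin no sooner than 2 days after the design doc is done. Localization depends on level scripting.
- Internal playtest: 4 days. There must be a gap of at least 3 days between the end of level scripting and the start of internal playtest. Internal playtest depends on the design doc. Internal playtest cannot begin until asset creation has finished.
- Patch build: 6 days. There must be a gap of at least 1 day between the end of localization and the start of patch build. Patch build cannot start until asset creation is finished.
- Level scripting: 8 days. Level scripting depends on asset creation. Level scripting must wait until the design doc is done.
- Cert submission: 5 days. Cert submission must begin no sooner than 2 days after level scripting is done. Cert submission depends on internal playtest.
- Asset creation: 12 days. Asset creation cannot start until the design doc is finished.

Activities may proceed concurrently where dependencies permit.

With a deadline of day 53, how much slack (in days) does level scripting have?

Nothing blocks the design doc, so it runs from day 0 to day 3.
Asset creation cannot begin until the design doc (finishes day 3). It runs from day 3 to 3 + 12 = day 15.
For level scripting: asset creation (finishes day 15); the design doc (finishes day 3). Taking the maximum gives a start of day 15, and it finishes at 15 + 8 = day 23.

Working backward from the deadline:
To finish by day 53, patch build (duration 6) must start no later than day 47.
Since patch build (must start by day 47, minus 1-day gap → day 46) depends on it, localization must finish by day 46. Backing off its 2-day duration gives a latest start of day 44.
Cert submission must finish by day 53; it takes 5 days, so it must start by 53 − 5 = day 48.
Internal playtest feeds localization (must start by day 44, minus 1-day gap → day 43); cert submission (must start by day 48). Taking the minimum, internal playtest must finish by day 43 and start by 43 − 4 = day 39.
Level scripting must finish in time for internal playtest (must start by day 39, minus 3-day gap → day 36); localization (must start by day 44); cert submission (must start by day 48, minus 2-day gap → day 46). The tightest is day 36, so level scripting must start by 36 − 8 = day 28.
So level scripting can start as early as day 15 and as late as day 28, giving 28 − 15 = 13 days of slack.

13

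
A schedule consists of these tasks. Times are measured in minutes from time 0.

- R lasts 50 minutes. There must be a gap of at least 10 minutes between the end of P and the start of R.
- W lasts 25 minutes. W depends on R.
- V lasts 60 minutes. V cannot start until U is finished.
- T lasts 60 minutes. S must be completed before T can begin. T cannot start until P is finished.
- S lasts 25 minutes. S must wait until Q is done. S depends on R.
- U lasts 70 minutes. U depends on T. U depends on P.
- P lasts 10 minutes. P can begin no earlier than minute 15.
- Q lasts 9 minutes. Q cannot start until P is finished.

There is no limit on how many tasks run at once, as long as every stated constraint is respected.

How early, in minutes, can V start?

240

P waits on its own release at minute 15, so it starts at minute 15 and finishes at 15 + 10 = minute 25.
After P (finishes minute 25, plus 10-minute gap → minute 35), R can start at minute 35 and finishes at minute 85.
Q cannot begin until P (finishes minute 25). It runs from minute 25 to 25 + 9 = minute 34.
S has to wait for Q (finishes minute 34); R (finishes minute 85). The latest of these is minute 85, so S runs minute 85 to 85 + 25 = minute 110.
T has to wait for S (finishes minute 110); P (finishes minute 25). The latest of these is minute 110, so T runs minute 110 to 110 + 60 = minute 170.
For U: T (finishes minute 170); P (finishes minute 25). Taking the maximum gives a start of minute 170, and it finishes at 170 + 70 = minute 240.
V waits on U (finishes minute 240), so the earliest it can start is minute 240.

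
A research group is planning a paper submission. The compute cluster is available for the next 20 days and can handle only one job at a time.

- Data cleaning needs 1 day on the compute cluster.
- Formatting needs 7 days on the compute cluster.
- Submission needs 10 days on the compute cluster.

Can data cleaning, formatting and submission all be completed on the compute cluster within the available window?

Yes

Running back to back, the jobs need 1 + 7 + 10 = 18 days on the compute cluster.
Since 18 ≤ 20, they fit within the window.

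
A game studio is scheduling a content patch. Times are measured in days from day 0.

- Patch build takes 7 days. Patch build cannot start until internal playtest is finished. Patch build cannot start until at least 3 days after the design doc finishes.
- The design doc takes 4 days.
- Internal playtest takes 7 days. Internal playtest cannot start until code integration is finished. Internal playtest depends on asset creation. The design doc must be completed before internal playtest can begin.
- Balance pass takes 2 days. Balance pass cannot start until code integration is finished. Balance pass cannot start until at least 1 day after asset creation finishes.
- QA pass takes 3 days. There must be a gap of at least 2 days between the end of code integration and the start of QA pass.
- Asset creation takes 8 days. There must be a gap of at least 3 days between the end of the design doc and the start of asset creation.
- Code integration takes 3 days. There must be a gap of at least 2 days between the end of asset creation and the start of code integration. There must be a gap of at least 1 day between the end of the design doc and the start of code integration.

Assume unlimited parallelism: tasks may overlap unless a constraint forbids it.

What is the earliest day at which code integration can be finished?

Nothing blocks the design doc, so it runs from day 0 to day 4.
Asset creation waits on the design doc (finishes day 4, plus 3-day gap → day 7), so it starts at day 7 and finishes at 7 + 8 = day 15.
Code integration has to wait for asset creation (finishes day 15, plus 2-day gap → day 17); the design doc (finishes day 4, plus 1-day gap → day 5). The latest of these is day 17, so code integration runs day 17 to 17 + 3 = day 20.

20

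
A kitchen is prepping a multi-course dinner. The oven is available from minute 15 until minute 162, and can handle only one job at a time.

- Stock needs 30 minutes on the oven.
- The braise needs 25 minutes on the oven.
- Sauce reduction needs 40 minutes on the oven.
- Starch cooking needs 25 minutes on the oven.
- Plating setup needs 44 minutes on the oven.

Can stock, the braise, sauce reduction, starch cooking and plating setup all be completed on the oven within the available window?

No

The oven window is 162 − 15 = 147 minutes.
Running back to back, the jobs need 30 + 25 + 40 + 25 + 44 = 164 minutes on the oven.
Since 164 > 147, they cannot all fit.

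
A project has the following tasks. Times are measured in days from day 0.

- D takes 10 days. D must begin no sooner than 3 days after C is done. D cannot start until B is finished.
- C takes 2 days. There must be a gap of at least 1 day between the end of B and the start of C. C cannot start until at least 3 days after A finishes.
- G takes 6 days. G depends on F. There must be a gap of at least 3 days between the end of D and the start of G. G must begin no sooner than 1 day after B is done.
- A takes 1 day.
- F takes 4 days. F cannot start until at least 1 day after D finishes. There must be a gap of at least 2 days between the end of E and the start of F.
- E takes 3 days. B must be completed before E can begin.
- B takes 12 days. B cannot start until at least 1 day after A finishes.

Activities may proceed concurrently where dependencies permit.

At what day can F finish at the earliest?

35

A can start immediately at day 0; it finishes at day 1.
B cannot begin until A (finishes day 1, plus 1-day gap → day 2). It runs from day 2 to 2 + 12 = day 14.
After B (finishes day 14), E can start at day 14 and finishes at day 17.
For C: B (finishes day 14, plus 1-day gap → day 15); A (finishes day 1, plus 3-day gap → day 4). Taking the maximum gives a start of day 15, and it finishes at 15 + 2 = day 17.
D cannot start until C (finishes day 17, plus 3-day gap → day 20); B (finishes day 14). The controlling bound is day 20, so D finishes at 20 + 10 = day 30.
For F: D (finishes day 30, plus 1-day gap → day 31); E (finishes day 17, plus 2-day gap → day 19). Taking the maximum gives a start of day 31, and it finishes at 31 + 4 = day 35.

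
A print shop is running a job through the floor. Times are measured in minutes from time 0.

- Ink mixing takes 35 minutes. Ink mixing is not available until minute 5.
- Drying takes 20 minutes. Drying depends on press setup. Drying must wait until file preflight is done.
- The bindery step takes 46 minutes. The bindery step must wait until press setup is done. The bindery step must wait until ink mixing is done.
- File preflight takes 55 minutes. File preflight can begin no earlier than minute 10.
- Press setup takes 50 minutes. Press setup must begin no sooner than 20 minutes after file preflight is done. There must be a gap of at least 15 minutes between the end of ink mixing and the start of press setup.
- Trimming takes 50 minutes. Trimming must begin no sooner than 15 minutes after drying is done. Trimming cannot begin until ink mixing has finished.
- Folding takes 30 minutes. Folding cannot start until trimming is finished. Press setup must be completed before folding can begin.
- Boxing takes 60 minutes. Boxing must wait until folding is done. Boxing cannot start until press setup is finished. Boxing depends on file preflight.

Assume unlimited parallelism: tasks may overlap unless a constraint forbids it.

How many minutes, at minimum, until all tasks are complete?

Ink mixing waits on its own release at minute 5, so it starts at minute 5 and finishes at 5 + 35 = minute 40.
File preflight cannot begin until its own release at minute 10. It runs from minute 10 to 10 + 55 = minute 65.
Press setup cannot start until file preflight (finishes minute 65, plus 20-minute gap → minute 85); ink mixing (finishes minute 40, plus 15-minute gap → minute 55). The controlling bound is minute 85, so press setup finishes at 85 + 50 = minute 135.
For the bindery step: press setup (finishes minute 135); ink mixing (finishes minute 40). Taking the maximum gives a start of minute 135, and it finishes at 135 + 46 = minute 181.
Drying cannot start until press setup (finishes minute 135); file preflight (finishes minute 65). The controlling bound is minute 135, so drying finishes at 135 + 20 = minute 155.
For trimming: drying (finishes minute 155, plus 15-minute gap → minute 170); ink mixing (finishes minute 40). Taking the maximum gives a start of minute 170, and it finishes at 170 + 50 = minute 220.
For folding: trimming (finishes minute 220); press setup (finishes minute 135). Taking the maximum gives a start of minute 220, and it finishes at 220 + 30 = minute 250.
Boxing has to wait for folding (finishes minute 250); press setup (finishes minute 135); file preflight (finishes minute 65). The latest of these is minute 250, so boxing runs minute 250 to 250 + 60 = minute 310.
All tasks are finished once the last one completes. Finish times: File preflight at 65, Ink mixing at 40, Press setup at 135, Drying at 155, Trimming at 220, Folding at 250, The bindery step at 181, Boxing at 310. The latest is minute 310.

310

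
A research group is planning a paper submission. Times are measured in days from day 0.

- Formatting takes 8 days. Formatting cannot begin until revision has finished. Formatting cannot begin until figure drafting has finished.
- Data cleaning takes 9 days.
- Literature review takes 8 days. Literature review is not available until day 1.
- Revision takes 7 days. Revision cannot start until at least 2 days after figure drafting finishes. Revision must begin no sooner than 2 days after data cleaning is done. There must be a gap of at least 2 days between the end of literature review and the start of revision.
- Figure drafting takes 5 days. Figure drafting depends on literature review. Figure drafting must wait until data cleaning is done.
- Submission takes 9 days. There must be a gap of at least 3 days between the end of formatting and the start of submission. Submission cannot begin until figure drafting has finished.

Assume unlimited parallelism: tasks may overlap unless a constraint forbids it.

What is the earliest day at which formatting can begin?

Nothing blocks data cleaning, so it runs from day 0 to day 9.
Literature review cannot begin until its own release at day 1. It runs from day 1 to 1 + 8 = day 9.
Figure drafting has to wait for literature review (finishes day 9); data cleaning (finishes day 9). The latest of these is day 9, so figure drafting runs day 9 to 9 + 5 = day 14.
Revision has to wait for figure drafting (finishes day 14, plus 2-day gap → day 16); data cleaning (finishes day 9, plus 2-day gap → day 11); literature review (finishes day 9, plus 2-day gap → day 11). The latest of these is day 16, so revision runs day 16 to 16 + 7 = day 23.
Formatting waits on revision (finishes day 23); figure drafting (finishes day 14). The latest of these is day 23, which is the earliest formatting can start.

23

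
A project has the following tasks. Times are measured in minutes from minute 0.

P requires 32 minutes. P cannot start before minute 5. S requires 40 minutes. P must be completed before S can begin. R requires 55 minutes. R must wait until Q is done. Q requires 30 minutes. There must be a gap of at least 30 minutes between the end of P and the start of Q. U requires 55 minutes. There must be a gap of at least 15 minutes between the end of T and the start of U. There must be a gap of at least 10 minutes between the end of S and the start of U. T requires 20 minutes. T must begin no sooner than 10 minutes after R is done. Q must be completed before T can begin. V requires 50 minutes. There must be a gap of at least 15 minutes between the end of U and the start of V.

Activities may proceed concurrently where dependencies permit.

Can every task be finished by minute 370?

P waits on its own release at minute 5, so it starts at minute 5 and finishes at 5 + 32 = minute 37.
S cannot begin until P (finishes minute 37). It runs from minute 37 to 37 + 40 = minute 77.
After P (finishes minute 37, plus 30-minute gap → minute 67), Q can start at minute 67 and finishes at minute 97.
After Q (finishes minute 97), R can start at minute 97 and finishes at minute 152.
T has to wait for R (finishes minute 152, plus 10-minute gap → minute 162); Q (finishes minute 97). The latest of these is minute 162, so T runs minute 162 to 162 + 20 = minute 182.
U has to wait for T (finishes minute 182, plus 15-minute gap → minute 197); S (finishes minute 77, plus 10-minute gap → minute 87). The latest of these is minute 197, so U runs minute 197 to 197 + 55 = minute 252.
V cannot begin until U (finishes minute 252, plus 15-minute gap → minute 267). It runs from minute 267 to 267 + 50 = minute 317.
Every task is finished by minute 317, which is no later than the deadline of 370, so the schedule is feasible.

Yes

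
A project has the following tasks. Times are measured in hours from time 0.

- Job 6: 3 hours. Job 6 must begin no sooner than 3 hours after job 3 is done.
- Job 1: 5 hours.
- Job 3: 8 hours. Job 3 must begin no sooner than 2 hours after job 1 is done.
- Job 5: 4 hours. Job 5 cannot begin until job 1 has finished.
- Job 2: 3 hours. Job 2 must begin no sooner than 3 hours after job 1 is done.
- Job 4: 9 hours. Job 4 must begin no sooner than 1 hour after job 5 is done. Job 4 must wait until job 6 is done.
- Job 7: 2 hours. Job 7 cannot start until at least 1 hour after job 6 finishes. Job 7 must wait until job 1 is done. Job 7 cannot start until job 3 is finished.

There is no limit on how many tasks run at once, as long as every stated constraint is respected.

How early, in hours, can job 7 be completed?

Job 1 can start immediately at hour 0; it finishes at hour 5.
Job 3 cannot begin until job 1 (finishes hour 5, plus 2-hour gap → hour 7). It runs from hour 7 to 7 + 8 = hour 15.
Job 6 cannot begin until job 3 (finishes hour 15, plus 3-hour gap → hour 18). It runs from hour 18 to 18 + 3 = hour 21.
Job 7 cannot start until job 6 (finishes hour 21, plus 1-hour gap → hour 22); job 1 (finishes hour 5); job 3 (finishes hour 15). The controlling bound is hour 22, so job 7 finishes at 22 + 2 = hour 24.

24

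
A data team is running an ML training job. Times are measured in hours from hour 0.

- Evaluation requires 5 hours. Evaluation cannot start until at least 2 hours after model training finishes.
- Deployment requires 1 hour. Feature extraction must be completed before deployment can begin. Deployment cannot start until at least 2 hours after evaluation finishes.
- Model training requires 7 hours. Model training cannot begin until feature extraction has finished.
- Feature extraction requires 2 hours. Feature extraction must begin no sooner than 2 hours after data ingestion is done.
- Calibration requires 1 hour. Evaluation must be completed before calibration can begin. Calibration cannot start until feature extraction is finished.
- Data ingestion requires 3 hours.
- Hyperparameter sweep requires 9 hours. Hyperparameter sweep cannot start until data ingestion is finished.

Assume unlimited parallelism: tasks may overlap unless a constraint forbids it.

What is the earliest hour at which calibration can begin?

21

Data ingestion can start immediately at hour 0; it finishes at hour 3.
After data ingestion (finishes hour 3, plus 2-hour gap → hour 5), feature extraction can start at hour 5 and finishes at hour 7.
Model training waits on feature extraction (finishes hour 7), so it starts at hour 7 and finishes at 7 + 7 = hour 14.
After model training (finishes hour 14, plus 2-hour gap → hour 16), evaluation can start at hour 16 and finishes at hour 21.
Calibration waits on evaluation (finishes hour 21); feature extraction (finishes hour 7). The latest of these is hour 21, which is the earliest calibration can start.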